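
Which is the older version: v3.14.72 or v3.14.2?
v3.14.2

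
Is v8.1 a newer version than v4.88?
Yes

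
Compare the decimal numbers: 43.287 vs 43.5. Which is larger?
43.5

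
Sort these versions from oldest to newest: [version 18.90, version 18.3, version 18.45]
[version 18.3, version 18.45, version 18.90]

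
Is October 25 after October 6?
Yes. Day 25 comes after day 6 in October — this is a date comparison, not a decimal one (the decimal 10.25 would be smaller than 10.6).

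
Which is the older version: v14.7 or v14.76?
v14.7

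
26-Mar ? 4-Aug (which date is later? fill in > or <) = <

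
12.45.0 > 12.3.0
True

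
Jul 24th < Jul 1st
False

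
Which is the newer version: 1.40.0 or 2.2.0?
2.2.0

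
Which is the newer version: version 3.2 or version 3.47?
version 3.47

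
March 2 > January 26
True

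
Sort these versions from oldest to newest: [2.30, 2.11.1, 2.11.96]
[2.11.1, 2.11.96, 2.30]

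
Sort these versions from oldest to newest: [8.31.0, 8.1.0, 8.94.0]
[8.1.0, 8.31.0, 8.94.0]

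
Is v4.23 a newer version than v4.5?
Yes. Version numbers are compared segment by segment as integers, not as decimals: minor version 23 > 5, so v4.23 > v4.5 (even though the decimal 4.23 < 4.5).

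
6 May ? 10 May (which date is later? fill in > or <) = <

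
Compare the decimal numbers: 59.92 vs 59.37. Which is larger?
59.92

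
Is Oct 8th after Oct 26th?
No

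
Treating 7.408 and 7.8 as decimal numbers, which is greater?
7.8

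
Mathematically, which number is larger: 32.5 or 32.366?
32.5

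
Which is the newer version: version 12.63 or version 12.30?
version 12.63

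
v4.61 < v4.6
False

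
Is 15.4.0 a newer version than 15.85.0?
No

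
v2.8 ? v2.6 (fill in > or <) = >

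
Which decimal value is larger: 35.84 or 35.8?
35.84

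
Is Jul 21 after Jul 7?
Yes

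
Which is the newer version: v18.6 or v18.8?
v18.8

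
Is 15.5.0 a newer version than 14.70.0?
Yes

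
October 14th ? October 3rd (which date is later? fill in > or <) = >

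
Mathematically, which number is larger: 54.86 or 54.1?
54.86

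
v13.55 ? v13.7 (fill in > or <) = >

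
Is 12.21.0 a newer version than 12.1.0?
Yes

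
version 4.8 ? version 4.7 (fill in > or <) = >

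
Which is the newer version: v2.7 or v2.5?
v2.7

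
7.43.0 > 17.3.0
False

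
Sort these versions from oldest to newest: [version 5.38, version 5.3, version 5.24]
[version 5.3, version 5.24, version 5.38]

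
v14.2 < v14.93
True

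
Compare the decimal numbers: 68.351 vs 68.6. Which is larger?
68.6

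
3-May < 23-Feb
False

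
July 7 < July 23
True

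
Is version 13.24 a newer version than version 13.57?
No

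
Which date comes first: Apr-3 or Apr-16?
Apr-3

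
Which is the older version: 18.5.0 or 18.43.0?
18.5.0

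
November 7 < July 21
False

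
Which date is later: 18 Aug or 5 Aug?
18 Aug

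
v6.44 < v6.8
False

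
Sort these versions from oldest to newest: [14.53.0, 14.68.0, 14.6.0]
[14.6.0, 14.53.0, 14.68.0]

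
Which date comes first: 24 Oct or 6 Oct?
6 Oct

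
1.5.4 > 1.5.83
False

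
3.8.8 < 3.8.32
True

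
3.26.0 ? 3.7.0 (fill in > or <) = >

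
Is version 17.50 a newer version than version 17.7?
Yes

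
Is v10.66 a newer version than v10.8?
Yes. Version numbers are compared segment by segment as integers, not as decimals: minor version 66 > 8, so v10.66 > v10.8 (even though the decimal 10.66 < 10.8).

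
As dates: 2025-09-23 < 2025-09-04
False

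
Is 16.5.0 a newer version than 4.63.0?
Yes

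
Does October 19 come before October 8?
No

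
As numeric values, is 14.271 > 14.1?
True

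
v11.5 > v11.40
False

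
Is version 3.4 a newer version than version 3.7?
No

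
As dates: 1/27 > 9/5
False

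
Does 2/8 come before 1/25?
No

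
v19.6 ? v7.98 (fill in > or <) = >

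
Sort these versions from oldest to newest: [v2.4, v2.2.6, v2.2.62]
[v2.2.6, v2.2.62, v2.4]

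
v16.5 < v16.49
True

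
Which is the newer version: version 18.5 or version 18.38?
version 18.38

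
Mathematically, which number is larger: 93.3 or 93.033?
93.3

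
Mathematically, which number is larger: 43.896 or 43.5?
43.896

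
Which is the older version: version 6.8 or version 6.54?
version 6.8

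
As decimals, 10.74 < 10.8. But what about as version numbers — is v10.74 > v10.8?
True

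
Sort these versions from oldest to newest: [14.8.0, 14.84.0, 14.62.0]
[14.8.0, 14.62.0, 14.84.0]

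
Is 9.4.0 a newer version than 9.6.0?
No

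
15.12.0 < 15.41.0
True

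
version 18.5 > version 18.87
False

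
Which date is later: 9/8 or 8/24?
9/8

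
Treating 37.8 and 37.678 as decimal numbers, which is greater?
37.8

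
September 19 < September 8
False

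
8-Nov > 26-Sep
True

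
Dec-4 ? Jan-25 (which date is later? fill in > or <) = >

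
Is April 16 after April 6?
Yes. Day 16 comes after day 6 in April — this is a date comparison, not a decimal one (the decimal 4.16 would be smaller than 4.6).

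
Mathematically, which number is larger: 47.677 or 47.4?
47.677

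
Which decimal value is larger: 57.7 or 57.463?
57.7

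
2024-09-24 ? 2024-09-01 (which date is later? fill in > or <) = >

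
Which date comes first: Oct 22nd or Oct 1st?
Oct 1st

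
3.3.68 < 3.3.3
False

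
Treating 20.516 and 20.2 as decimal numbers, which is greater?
20.516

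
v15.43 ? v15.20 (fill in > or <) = >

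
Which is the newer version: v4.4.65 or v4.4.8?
v4.4.65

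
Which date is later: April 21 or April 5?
April 21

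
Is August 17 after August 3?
Yes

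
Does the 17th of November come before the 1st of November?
No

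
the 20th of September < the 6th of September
False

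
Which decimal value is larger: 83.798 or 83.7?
83.798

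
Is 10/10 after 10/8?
Yes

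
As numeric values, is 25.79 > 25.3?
True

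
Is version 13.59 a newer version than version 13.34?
Yes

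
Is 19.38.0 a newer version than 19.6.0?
Yes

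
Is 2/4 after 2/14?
No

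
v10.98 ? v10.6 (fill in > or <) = >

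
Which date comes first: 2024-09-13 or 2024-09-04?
2024-09-04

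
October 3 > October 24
False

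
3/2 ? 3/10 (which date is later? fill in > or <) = <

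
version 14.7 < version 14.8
True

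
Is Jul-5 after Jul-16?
No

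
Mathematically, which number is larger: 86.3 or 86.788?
86.788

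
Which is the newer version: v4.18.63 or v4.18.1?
v4.18.63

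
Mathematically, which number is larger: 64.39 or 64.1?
64.39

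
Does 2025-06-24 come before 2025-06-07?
No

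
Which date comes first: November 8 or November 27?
November 8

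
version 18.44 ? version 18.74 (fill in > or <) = <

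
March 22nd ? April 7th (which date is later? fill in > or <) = <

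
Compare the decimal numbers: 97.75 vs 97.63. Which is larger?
97.75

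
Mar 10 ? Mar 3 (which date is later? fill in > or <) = >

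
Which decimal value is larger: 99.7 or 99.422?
99.7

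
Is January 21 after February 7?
No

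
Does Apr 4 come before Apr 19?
Yes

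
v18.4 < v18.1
False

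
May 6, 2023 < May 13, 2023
True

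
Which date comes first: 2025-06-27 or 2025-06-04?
2025-06-04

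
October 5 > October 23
False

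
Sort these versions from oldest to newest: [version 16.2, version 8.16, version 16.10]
[version 8.16, version 16.2, version 16.10]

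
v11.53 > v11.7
True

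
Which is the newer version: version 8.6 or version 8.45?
version 8.45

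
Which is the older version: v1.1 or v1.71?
v1.1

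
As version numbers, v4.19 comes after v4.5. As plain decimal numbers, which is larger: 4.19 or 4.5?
4.5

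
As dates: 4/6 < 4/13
True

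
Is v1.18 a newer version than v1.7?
Yes. Version numbers are compared segment by segment as integers, not as decimals: minor version 18 > 7, so v1.18 > v1.7 (even though the decimal 1.18 < 1.7).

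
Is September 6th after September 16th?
No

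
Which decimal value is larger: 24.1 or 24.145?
24.145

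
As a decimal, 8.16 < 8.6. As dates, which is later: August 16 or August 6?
August 16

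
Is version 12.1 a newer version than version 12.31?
No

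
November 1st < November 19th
True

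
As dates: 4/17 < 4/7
False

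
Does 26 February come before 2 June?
Yes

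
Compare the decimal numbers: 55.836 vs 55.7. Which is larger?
55.836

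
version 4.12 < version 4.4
False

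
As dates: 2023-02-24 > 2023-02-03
True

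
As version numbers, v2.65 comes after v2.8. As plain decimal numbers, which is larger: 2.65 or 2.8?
2.8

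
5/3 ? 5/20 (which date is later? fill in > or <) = <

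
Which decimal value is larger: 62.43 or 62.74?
62.74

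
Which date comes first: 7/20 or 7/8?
7/8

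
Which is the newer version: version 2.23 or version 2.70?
version 2.70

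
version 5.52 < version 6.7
True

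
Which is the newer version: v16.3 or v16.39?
v16.39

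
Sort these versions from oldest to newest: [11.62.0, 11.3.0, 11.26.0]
[11.3.0, 11.26.0, 11.62.0]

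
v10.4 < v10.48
True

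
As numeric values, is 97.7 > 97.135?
True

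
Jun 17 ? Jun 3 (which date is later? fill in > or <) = >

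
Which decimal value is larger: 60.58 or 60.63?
60.63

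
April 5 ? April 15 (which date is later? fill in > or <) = <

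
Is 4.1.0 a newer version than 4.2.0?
No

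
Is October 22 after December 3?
No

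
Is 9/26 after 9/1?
Yes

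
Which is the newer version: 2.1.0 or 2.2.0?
2.2.0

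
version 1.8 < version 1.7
False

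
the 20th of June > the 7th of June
True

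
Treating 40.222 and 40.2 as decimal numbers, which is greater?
40.222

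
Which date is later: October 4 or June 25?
October 4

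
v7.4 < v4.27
False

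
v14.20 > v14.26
False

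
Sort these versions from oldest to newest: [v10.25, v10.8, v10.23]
[v10.8, v10.23, v10.25]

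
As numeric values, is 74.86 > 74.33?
True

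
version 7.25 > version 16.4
False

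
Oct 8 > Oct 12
False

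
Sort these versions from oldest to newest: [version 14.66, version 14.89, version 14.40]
[version 14.40, version 14.66, version 14.89]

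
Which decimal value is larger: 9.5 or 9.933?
9.933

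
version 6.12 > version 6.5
True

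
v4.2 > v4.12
False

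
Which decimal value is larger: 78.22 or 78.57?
78.57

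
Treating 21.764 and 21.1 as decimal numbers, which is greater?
21.764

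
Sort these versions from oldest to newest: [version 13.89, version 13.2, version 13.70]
[version 13.2, version 13.70, version 13.89]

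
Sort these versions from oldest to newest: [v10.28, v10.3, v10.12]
[v10.3, v10.12, v10.28]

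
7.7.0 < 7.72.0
True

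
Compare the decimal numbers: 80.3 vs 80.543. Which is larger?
80.543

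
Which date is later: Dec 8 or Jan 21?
Dec 8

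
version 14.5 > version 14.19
False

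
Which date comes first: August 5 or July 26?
July 26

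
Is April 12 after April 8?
Yes. Day 12 comes after day 8 in April — this is a date comparison, not a decimal one (the decimal 4.12 would be smaller than 4.8).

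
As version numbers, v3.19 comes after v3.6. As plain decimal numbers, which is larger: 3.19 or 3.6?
3.6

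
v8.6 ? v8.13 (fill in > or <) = <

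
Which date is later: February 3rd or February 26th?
February 26th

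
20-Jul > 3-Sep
False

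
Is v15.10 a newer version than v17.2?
No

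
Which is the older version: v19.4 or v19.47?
v19.4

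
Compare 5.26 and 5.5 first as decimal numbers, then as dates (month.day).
As decimals: 5.26 < 5.5. As dates: 5/26 is later than 5/5 (day 26 > day 5).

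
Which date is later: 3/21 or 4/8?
4/8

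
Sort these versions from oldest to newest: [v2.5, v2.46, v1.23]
[v1.23, v2.5, v2.46]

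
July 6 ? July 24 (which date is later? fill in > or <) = <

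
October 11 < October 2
False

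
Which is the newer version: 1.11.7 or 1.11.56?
1.11.56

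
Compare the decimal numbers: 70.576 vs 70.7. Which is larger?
70.7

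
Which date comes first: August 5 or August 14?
August 5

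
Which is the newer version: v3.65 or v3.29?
v3.65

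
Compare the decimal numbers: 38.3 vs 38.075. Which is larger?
38.3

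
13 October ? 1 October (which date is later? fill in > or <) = >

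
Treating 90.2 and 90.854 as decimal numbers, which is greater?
90.854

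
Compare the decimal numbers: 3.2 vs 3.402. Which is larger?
3.402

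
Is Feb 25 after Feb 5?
Yes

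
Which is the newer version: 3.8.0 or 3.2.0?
3.8.0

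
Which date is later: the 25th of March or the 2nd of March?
the 25th of March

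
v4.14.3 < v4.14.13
True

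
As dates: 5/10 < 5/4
False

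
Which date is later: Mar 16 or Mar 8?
Mar 16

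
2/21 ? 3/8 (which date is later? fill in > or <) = <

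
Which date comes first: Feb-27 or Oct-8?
Feb-27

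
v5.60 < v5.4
False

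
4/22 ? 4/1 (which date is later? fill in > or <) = >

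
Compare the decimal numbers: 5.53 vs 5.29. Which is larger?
5.53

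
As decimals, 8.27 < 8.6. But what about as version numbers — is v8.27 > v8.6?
True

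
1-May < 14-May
True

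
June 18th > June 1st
True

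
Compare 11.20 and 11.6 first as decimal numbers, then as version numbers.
As decimals: 11.20 < 11.6. As versions: v11.20 > v11.6 (minor version 20 > 6).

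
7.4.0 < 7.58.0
True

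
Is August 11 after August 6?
Yes. Day 11 comes after day 6 in August — this is a date comparison, not a decimal one (the decimal 8.11 would be smaller than 8.6).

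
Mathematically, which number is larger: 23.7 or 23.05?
23.7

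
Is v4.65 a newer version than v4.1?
Yes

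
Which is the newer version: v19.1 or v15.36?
v19.1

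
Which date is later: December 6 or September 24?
December 6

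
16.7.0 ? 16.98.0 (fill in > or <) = <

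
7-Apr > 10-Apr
False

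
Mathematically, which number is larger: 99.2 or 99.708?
99.708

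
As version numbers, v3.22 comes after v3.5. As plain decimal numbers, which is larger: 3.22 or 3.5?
3.5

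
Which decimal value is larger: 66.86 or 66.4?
66.86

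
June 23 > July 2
False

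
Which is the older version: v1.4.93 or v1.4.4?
v1.4.4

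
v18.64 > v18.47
True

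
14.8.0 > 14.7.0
True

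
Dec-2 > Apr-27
True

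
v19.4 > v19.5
False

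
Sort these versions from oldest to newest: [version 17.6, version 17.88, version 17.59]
[version 17.6, version 17.59, version 17.88]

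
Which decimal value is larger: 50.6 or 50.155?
50.6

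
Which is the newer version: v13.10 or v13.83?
v13.83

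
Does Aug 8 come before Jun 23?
No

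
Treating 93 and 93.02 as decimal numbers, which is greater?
93.02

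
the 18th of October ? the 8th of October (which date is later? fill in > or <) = >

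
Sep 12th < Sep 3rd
False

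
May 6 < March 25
False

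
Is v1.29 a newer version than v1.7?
Yes. Version numbers are compared segment by segment as integers, not as decimals: minor version 29 > 7, so v1.29 > v1.7 (even though the decimal 1.29 < 1.7).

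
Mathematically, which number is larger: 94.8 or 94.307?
94.8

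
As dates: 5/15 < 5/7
False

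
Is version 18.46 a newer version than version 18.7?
Yes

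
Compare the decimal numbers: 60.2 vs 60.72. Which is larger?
60.72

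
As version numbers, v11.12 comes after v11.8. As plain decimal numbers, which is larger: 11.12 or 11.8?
11.8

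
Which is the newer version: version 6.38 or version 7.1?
version 7.1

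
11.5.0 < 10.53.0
False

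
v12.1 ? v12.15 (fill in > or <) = <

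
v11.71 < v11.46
False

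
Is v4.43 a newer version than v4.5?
Yes. Version numbers are compared segment by segment as integers, not as decimals: minor version 43 > 5, so v4.43 > v4.5 (even though the decimal 4.43 < 4.5).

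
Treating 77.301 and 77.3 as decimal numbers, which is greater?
77.301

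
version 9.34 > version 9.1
True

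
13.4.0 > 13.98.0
False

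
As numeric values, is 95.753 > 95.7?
True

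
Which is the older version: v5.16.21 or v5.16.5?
v5.16.5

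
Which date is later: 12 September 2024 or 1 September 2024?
12 September 2024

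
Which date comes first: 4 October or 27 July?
27 July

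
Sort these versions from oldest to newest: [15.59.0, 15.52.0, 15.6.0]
[15.6.0, 15.52.0, 15.59.0]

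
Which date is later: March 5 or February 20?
March 5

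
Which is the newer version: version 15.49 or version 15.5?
version 15.49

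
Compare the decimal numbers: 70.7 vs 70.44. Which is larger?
70.7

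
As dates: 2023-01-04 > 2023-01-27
False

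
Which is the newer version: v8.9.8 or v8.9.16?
v8.9.16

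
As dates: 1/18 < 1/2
False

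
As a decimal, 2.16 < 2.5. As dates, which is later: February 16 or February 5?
February 16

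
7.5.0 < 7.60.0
True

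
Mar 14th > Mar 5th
True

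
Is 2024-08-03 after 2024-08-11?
No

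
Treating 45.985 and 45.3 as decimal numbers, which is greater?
45.985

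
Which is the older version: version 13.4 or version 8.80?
version 8.80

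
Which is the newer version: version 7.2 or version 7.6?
version 7.6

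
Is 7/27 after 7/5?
Yes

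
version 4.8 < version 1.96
False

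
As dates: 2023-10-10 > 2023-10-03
True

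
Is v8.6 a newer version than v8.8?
No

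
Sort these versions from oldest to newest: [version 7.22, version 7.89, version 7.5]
[version 7.5, version 7.22, version 7.89]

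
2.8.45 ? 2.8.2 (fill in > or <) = >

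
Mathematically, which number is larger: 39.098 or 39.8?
39.8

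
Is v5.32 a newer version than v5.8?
Yes. Version numbers are compared segment by segment as integers, not as decimals: minor version 32 > 8, so v5.32 > v5.8 (even though the decimal 5.32 < 5.8).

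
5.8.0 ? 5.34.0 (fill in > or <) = <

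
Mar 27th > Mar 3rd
True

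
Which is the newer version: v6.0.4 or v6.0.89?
v6.0.89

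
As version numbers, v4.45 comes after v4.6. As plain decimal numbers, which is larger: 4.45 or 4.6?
4.6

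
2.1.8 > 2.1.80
False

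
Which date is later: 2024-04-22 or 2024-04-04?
2024-04-22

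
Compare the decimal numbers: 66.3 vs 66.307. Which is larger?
66.307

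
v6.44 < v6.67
True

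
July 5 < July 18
True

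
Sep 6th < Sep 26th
True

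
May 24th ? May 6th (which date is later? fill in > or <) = >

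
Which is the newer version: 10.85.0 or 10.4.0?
10.85.0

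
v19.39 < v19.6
False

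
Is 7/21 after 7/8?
Yes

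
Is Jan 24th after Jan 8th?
Yes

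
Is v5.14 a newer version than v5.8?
Yes. Version numbers are compared segment by segment as integers, not as decimals: minor version 14 > 8, so v5.14 > v5.8 (even though the decimal 5.14 < 5.8).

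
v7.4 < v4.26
False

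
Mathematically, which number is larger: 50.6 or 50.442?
50.6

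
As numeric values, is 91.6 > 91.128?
True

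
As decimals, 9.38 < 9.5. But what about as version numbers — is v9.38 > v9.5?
True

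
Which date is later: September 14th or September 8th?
September 14th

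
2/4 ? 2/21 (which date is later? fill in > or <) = <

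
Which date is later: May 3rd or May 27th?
May 27th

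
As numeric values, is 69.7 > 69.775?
False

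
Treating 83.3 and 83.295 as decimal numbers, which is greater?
83.3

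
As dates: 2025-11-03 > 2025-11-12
False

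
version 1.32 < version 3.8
True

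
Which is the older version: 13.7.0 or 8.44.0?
8.44.0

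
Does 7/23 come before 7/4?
No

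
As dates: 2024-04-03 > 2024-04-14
False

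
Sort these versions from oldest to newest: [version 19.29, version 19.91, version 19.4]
[version 19.4, version 19.29, version 19.91]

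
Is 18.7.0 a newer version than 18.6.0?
Yes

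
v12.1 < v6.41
False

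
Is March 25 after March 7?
Yes. Day 25 comes after day 7 in March — this is a date comparison, not a decimal one (the decimal 3.25 would be smaller than 3.7).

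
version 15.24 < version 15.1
False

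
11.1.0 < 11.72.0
True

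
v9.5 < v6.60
False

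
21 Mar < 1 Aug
True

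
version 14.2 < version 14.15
True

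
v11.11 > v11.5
True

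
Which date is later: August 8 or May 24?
August 8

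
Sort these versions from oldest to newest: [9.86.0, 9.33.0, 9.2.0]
[9.2.0, 9.33.0, 9.86.0]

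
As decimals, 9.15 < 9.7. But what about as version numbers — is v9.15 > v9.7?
True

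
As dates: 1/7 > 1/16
False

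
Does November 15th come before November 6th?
No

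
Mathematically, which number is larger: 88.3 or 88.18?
88.3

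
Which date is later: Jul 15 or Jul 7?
Jul 15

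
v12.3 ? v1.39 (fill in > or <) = >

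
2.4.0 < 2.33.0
True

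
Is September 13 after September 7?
Yes. Day 13 comes after day 7 in September — this is a date comparison, not a decimal one (the decimal 9.13 would be smaller than 9.7).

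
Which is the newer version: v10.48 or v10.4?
v10.48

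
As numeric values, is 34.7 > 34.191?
True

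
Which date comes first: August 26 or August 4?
August 4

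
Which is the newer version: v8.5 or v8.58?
v8.58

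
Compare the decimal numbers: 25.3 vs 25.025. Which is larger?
25.3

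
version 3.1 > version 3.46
False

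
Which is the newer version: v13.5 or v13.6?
v13.6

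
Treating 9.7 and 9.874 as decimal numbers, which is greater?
9.874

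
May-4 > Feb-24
True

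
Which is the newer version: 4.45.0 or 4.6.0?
4.45.0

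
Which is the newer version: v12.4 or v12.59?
v12.59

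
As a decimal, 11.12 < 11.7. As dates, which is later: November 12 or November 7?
November 12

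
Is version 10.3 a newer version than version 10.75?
No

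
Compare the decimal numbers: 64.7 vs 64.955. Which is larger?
64.955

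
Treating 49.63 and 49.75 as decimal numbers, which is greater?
49.75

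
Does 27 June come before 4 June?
No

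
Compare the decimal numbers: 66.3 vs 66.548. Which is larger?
66.548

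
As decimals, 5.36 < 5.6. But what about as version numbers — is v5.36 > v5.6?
True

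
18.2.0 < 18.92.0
True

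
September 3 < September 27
True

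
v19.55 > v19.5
True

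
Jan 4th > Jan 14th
False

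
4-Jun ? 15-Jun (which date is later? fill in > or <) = <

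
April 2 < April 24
True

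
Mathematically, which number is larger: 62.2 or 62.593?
62.593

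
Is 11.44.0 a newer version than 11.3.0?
Yes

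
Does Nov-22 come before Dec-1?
Yes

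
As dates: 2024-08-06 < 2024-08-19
True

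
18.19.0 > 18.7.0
True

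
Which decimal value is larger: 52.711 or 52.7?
52.711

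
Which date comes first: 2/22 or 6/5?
2/22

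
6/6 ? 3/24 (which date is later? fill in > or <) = >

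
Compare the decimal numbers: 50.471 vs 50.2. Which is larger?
50.471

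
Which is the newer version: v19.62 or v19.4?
v19.62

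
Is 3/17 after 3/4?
Yes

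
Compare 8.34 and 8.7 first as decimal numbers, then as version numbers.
As decimals: 8.34 < 8.7. As versions: v8.34 > v8.7 (minor version 34 > 7).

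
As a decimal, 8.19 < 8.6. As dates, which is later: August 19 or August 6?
August 19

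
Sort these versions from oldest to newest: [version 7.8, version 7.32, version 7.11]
[version 7.8, version 7.11, version 7.32]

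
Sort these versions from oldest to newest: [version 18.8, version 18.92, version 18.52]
[version 18.8, version 18.52, version 18.92]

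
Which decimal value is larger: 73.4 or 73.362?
73.4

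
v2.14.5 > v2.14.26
False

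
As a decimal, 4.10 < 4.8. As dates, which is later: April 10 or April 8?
April 10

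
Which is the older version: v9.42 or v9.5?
v9.5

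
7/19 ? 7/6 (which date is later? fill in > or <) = >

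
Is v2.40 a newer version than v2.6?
Yes. Version numbers are compared segment by segment as integers, not as decimals: minor version 40 > 6, so v2.40 > v2.6 (even though the decimal 2.40 < 2.6).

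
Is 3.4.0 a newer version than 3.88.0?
No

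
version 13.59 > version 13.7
True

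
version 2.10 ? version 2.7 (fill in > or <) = >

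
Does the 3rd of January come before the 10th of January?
Yes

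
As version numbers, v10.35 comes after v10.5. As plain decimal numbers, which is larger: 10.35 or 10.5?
10.5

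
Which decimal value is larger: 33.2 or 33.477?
33.477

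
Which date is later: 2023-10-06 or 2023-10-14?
2023-10-14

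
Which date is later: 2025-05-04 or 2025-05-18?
2025-05-18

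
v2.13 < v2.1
False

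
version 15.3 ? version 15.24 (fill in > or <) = <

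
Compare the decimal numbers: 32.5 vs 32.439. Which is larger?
32.5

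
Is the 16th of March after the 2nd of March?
Yes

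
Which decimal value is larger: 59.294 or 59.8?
59.8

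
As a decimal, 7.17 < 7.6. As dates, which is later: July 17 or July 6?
July 17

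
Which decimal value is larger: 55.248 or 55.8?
55.8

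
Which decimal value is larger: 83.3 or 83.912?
83.912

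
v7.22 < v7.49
True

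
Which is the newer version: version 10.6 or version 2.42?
version 10.6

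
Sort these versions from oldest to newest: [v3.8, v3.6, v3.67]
[v3.6, v3.8, v3.67]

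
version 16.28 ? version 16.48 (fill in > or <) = <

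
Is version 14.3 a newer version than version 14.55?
No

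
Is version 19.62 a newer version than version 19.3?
Yes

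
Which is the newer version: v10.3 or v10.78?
v10.78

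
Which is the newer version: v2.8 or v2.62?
v2.62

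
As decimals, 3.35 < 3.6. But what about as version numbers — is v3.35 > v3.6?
True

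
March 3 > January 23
True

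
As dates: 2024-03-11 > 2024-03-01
True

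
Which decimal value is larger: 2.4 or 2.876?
2.876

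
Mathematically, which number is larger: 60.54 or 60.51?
60.54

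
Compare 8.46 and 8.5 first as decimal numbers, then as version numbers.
As decimals: 8.46 < 8.5. As versions: v8.46 > v8.5 (minor version 46 > 5).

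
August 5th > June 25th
True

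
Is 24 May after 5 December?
No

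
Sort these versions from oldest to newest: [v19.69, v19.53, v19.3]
[v19.3, v19.53, v19.69]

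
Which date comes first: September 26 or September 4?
September 4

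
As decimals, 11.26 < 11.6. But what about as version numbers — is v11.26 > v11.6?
True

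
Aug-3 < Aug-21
True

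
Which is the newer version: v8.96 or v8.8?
v8.96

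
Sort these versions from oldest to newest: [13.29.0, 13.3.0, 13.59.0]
[13.3.0, 13.29.0, 13.59.0]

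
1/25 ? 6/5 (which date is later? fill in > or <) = <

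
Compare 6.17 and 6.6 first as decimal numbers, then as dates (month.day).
As decimals: 6.17 < 6.6. As dates: 6/17 is later than 6/6 (day 17 > day 6).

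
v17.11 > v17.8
True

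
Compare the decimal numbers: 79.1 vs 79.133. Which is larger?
79.133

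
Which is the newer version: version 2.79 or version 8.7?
version 8.7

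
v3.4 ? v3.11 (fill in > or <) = <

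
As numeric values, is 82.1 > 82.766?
False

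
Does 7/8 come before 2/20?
No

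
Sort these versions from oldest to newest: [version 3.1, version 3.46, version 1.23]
[version 1.23, version 3.1, version 3.46]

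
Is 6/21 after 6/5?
Yes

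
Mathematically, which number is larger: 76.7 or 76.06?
76.7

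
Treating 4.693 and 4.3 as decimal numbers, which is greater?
4.693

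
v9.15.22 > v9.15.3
True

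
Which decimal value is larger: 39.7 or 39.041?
39.7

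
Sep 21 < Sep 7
False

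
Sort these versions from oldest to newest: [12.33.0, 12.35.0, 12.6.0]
[12.6.0, 12.33.0, 12.35.0]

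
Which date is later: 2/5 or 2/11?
2/11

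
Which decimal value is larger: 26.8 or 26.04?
26.8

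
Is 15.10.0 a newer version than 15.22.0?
No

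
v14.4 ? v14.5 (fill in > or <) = <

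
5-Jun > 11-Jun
False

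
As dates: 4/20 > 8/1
False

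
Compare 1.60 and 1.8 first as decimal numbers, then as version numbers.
As decimals: 1.60 < 1.8. As versions: v1.60 > v1.8 (minor version 60 > 8).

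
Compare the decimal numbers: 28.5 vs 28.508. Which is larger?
28.508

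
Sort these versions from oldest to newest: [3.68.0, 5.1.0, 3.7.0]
[3.7.0, 3.68.0, 5.1.0]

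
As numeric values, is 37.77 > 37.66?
True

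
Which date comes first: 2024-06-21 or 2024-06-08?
2024-06-08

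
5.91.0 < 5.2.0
False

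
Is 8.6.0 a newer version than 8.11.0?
No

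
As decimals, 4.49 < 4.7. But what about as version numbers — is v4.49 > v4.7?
True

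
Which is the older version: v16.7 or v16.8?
v16.7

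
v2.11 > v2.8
True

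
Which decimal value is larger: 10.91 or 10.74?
10.91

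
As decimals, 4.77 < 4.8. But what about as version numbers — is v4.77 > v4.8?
True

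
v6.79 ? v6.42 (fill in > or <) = >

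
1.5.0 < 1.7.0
True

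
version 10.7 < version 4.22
False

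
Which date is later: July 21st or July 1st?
July 21st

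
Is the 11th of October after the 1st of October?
Yes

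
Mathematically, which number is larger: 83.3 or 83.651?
83.651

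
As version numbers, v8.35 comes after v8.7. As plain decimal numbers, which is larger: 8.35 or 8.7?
8.7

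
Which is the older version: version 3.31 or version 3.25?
version 3.25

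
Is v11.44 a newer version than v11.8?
Yes. Version numbers are compared segment by segment as integers, not as decimals: minor version 44 > 8, so v11.44 > v11.8 (even though the decimal 11.44 < 11.8).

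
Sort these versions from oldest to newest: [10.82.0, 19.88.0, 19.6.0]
[10.82.0, 19.6.0, 19.88.0]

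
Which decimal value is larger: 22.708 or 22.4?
22.708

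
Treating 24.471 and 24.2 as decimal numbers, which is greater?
24.471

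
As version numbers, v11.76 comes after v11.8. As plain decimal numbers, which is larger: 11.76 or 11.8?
11.8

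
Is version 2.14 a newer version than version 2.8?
Yes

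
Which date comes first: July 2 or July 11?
July 2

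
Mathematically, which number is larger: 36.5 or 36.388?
36.5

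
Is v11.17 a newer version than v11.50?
No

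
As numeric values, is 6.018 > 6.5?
False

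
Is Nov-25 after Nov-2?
Yes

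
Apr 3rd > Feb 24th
True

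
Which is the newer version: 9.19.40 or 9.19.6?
9.19.40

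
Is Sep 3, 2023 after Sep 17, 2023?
No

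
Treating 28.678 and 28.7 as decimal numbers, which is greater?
28.7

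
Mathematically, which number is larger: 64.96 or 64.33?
64.96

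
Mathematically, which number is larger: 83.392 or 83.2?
83.392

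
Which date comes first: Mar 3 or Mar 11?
Mar 3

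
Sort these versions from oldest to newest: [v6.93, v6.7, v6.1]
[v6.1, v6.7, v6.93]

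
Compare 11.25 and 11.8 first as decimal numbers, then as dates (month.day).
As decimals: 11.25 < 11.8. As dates: 11/25 is later than 11/8 (day 25 > day 8).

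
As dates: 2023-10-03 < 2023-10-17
True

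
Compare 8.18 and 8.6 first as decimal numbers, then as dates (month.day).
As decimals: 8.18 < 8.6. As dates: 8/18 is later than 8/6 (day 18 > day 6).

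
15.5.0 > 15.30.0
False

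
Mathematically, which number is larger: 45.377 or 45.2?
45.377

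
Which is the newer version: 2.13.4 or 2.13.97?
2.13.97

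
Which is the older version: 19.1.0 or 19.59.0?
19.1.0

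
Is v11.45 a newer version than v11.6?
Yes. Version numbers are compared segment by segment as integers, not as decimals: minor version 45 > 6, so v11.45 > v11.6 (even though the decimal 11.45 < 11.6).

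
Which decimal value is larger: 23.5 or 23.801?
23.801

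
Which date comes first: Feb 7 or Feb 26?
Feb 7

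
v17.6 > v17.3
True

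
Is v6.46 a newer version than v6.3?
Yes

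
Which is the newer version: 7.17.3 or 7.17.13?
7.17.13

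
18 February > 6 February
True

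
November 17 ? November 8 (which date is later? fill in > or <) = >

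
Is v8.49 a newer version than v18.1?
No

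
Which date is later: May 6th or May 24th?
May 24th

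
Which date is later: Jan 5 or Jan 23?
Jan 23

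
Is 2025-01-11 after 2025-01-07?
Yes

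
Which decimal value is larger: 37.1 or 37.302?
37.302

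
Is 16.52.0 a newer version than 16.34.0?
Yes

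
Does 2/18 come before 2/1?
No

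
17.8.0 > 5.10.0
True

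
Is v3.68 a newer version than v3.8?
Yes. Version numbers are compared segment by segment as integers, not as decimals: minor version 68 > 8, so v3.68 > v3.8 (even though the decimal 3.68 < 3.8).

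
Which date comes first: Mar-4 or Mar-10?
Mar-4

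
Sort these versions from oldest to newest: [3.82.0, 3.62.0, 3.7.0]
[3.7.0, 3.62.0, 3.82.0]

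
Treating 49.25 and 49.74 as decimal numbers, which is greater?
49.74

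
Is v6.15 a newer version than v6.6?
Yes. Version numbers are compared segment by segment as integers, not as decimals: minor version 15 > 6, so v6.15 > v6.6 (even though the decimal 6.15 < 6.6).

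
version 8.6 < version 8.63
True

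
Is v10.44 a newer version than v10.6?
Yes. Version numbers are compared segment by segment as integers, not as decimals: minor version 44 > 6, so v10.44 > v10.6 (even though the decimal 10.44 < 10.6).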